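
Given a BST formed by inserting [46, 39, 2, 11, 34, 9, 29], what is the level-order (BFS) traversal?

Tree insertion order: [46, 39, 2, 11, 34, 9, 29]
Tree (level-order array): [46, 39, None, 2, None, None, 11, 9, 34, None, None, 29]
BFS from the root, enqueuing left then right child of each popped node:
  queue [46] -> pop 46, enqueue [39], visited so far: [46]
  queue [39] -> pop 39, enqueue [2], visited so far: [46, 39]
  queue [2] -> pop 2, enqueue [11], visited so far: [46, 39, 2]
  queue [11] -> pop 11, enqueue [9, 34], visited so far: [46, 39, 2, 11]
  queue [9, 34] -> pop 9, enqueue [none], visited so far: [46, 39, 2, 11, 9]
  queue [34] -> pop 34, enqueue [29], visited so far: [46, 39, 2, 11, 9, 34]
  queue [29] -> pop 29, enqueue [none], visited so far: [46, 39, 2, 11, 9, 34, 29]
Result: [46, 39, 2, 11, 9, 34, 29]


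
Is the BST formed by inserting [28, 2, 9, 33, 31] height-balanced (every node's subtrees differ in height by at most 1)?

Tree (level-order array): [28, 2, 33, None, 9, 31]
Definition: a tree is height-balanced if, at every node, |h(left) - h(right)| <= 1 (empty subtree has height -1).
Bottom-up per-node check:
  node 9: h_left=-1, h_right=-1, diff=0 [OK], height=0
  node 2: h_left=-1, h_right=0, diff=1 [OK], height=1
  node 31: h_left=-1, h_right=-1, diff=0 [OK], height=0
  node 33: h_left=0, h_right=-1, diff=1 [OK], height=1
  node 28: h_left=1, h_right=1, diff=0 [OK], height=2
All nodes satisfy the balance condition.
Result: Balanced


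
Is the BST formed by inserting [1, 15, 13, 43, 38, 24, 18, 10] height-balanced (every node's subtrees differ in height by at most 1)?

Tree (level-order array): [1, None, 15, 13, 43, 10, None, 38, None, None, None, 24, None, 18]
Definition: a tree is height-balanced if, at every node, |h(left) - h(right)| <= 1 (empty subtree has height -1).
Bottom-up per-node check:
  node 10: h_left=-1, h_right=-1, diff=0 [OK], height=0
  node 13: h_left=0, h_right=-1, diff=1 [OK], height=1
  node 18: h_left=-1, h_right=-1, diff=0 [OK], height=0
  node 24: h_left=0, h_right=-1, diff=1 [OK], height=1
  node 38: h_left=1, h_right=-1, diff=2 [FAIL (|1--1|=2 > 1)], height=2
  node 43: h_left=2, h_right=-1, diff=3 [FAIL (|2--1|=3 > 1)], height=3
  node 15: h_left=1, h_right=3, diff=2 [FAIL (|1-3|=2 > 1)], height=4
  node 1: h_left=-1, h_right=4, diff=5 [FAIL (|-1-4|=5 > 1)], height=5
Node 38 violates the condition: |1 - -1| = 2 > 1.
Result: Not balanced


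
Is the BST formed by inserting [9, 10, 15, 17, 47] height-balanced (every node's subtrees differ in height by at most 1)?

Tree (level-order array): [9, None, 10, None, 15, None, 17, None, 47]
Definition: a tree is height-balanced if, at every node, |h(left) - h(right)| <= 1 (empty subtree has height -1).
Bottom-up per-node check:
  node 47: h_left=-1, h_right=-1, diff=0 [OK], height=0
  node 17: h_left=-1, h_right=0, diff=1 [OK], height=1
  node 15: h_left=-1, h_right=1, diff=2 [FAIL (|-1-1|=2 > 1)], height=2
  node 10: h_left=-1, h_right=2, diff=3 [FAIL (|-1-2|=3 > 1)], height=3
  node 9: h_left=-1, h_right=3, diff=4 [FAIL (|-1-3|=4 > 1)], height=4
Node 15 violates the condition: |-1 - 1| = 2 > 1.
Result: Not balanced


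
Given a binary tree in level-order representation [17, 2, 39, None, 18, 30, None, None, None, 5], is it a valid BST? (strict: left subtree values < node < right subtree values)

Level-order array: [17, 2, 39, None, 18, 30, None, None, None, 5]
Validate using subtree bounds (lo, hi): at each node, require lo < value < hi,
then recurse left with hi=value and right with lo=value.
Preorder trace (stopping at first violation):
  at node 17 with bounds (-inf, +inf): OK
  at node 2 with bounds (-inf, 17): OK
  at node 18 with bounds (2, 17): VIOLATION
Node 18 violates its bound: not (2 < 18 < 17).
Result: Not a valid BST


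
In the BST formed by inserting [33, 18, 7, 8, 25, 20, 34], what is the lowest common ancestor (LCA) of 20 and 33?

Tree insertion order: [33, 18, 7, 8, 25, 20, 34]
Tree (level-order array): [33, 18, 34, 7, 25, None, None, None, 8, 20]
In a BST, the LCA of p=20, q=33 is the first node v on the
root-to-leaf path with p <= v <= q (go left if both < v, right if both > v).
Walk from root:
  at 33: 20 <= 33 <= 33, this is the LCA
LCA = 33


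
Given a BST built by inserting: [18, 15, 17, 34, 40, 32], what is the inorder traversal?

Tree insertion order: [18, 15, 17, 34, 40, 32]
Tree (level-order array): [18, 15, 34, None, 17, 32, 40]
Inorder traversal: [15, 17, 18, 32, 34, 40]


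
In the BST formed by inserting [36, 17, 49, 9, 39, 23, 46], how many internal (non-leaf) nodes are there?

Tree built from: [36, 17, 49, 9, 39, 23, 46]
Tree (level-order array): [36, 17, 49, 9, 23, 39, None, None, None, None, None, None, 46]
Rule: An internal node has at least one child.
Per-node child counts:
  node 36: 2 child(ren)
  node 17: 2 child(ren)
  node 9: 0 child(ren)
  node 23: 0 child(ren)
  node 49: 1 child(ren)
  node 39: 1 child(ren)
  node 46: 0 child(ren)
Matching nodes: [36, 17, 49, 39]
Count of internal (non-leaf) nodes: 4


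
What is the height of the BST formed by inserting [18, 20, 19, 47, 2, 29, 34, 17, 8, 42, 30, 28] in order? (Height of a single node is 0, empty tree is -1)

Insertion order: [18, 20, 19, 47, 2, 29, 34, 17, 8, 42, 30, 28]
Tree (level-order array): [18, 2, 20, None, 17, 19, 47, 8, None, None, None, 29, None, None, None, 28, 34, None, None, 30, 42]
Compute height bottom-up (empty subtree = -1):
  height(8) = 1 + max(-1, -1) = 0
  height(17) = 1 + max(0, -1) = 1
  height(2) = 1 + max(-1, 1) = 2
  height(19) = 1 + max(-1, -1) = 0
  height(28) = 1 + max(-1, -1) = 0
  height(30) = 1 + max(-1, -1) = 0
  height(42) = 1 + max(-1, -1) = 0
  height(34) = 1 + max(0, 0) = 1
  height(29) = 1 + max(0, 1) = 2
  height(47) = 1 + max(2, -1) = 3
  height(20) = 1 + max(0, 3) = 4
  height(18) = 1 + max(2, 4) = 5
Height = 5


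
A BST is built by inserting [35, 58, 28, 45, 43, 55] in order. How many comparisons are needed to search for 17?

Search path for 17: 35 -> 28
Found: False
Comparisons: 2


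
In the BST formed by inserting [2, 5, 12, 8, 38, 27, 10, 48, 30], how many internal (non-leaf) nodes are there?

Tree built from: [2, 5, 12, 8, 38, 27, 10, 48, 30]
Tree (level-order array): [2, None, 5, None, 12, 8, 38, None, 10, 27, 48, None, None, None, 30]
Rule: An internal node has at least one child.
Per-node child counts:
  node 2: 1 child(ren)
  node 5: 1 child(ren)
  node 12: 2 child(ren)
  node 8: 1 child(ren)
  node 10: 0 child(ren)
  node 38: 2 child(ren)
  node 27: 1 child(ren)
  node 30: 0 child(ren)
  node 48: 0 child(ren)
Matching nodes: [2, 5, 12, 8, 38, 27]
Count of internal (non-leaf) nodes: 6


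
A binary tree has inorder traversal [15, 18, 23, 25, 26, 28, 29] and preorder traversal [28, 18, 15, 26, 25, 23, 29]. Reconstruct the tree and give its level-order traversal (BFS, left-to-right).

Inorder:  [15, 18, 23, 25, 26, 28, 29]
Preorder: [28, 18, 15, 26, 25, 23, 29]
Algorithm: preorder visits root first, so consume preorder in order;
for each root, split the current inorder slice at that value into
left-subtree inorder and right-subtree inorder, then recurse.
Recursive splits:
  root=28; inorder splits into left=[15, 18, 23, 25, 26], right=[29]
  root=18; inorder splits into left=[15], right=[23, 25, 26]
  root=15; inorder splits into left=[], right=[]
  root=26; inorder splits into left=[23, 25], right=[]
  root=25; inorder splits into left=[23], right=[]
  root=23; inorder splits into left=[], right=[]
  root=29; inorder splits into left=[], right=[]
Reconstructed level-order: [28, 18, 29, 15, 26, 25, 23]


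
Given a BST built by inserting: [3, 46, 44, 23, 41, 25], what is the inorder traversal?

Tree insertion order: [3, 46, 44, 23, 41, 25]
Tree (level-order array): [3, None, 46, 44, None, 23, None, None, 41, 25]
Inorder traversal: [3, 23, 25, 41, 44, 46]


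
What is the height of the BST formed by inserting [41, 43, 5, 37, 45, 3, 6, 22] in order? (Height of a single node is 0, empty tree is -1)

Insertion order: [41, 43, 5, 37, 45, 3, 6, 22]
Tree (level-order array): [41, 5, 43, 3, 37, None, 45, None, None, 6, None, None, None, None, 22]
Compute height bottom-up (empty subtree = -1):
  height(3) = 1 + max(-1, -1) = 0
  height(22) = 1 + max(-1, -1) = 0
  height(6) = 1 + max(-1, 0) = 1
  height(37) = 1 + max(1, -1) = 2
  height(5) = 1 + max(0, 2) = 3
  height(45) = 1 + max(-1, -1) = 0
  height(43) = 1 + max(-1, 0) = 1
  height(41) = 1 + max(3, 1) = 4
Height = 4


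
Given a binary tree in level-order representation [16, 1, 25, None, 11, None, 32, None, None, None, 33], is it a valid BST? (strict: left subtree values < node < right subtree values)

Level-order array: [16, 1, 25, None, 11, None, 32, None, None, None, 33]
Validate using subtree bounds (lo, hi): at each node, require lo < value < hi,
then recurse left with hi=value and right with lo=value.
Preorder trace (stopping at first violation):
  at node 16 with bounds (-inf, +inf): OK
  at node 1 with bounds (-inf, 16): OK
  at node 11 with bounds (1, 16): OK
  at node 25 with bounds (16, +inf): OK
  at node 32 with bounds (25, +inf): OK
  at node 33 with bounds (32, +inf): OK
No violation found at any node.
Result: Valid BST


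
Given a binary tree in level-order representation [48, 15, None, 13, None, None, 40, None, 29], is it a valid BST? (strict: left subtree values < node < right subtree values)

Level-order array: [48, 15, None, 13, None, None, 40, None, 29]
Validate using subtree bounds (lo, hi): at each node, require lo < value < hi,
then recurse left with hi=value and right with lo=value.
Preorder trace (stopping at first violation):
  at node 48 with bounds (-inf, +inf): OK
  at node 15 with bounds (-inf, 48): OK
  at node 13 with bounds (-inf, 15): OK
  at node 40 with bounds (13, 15): VIOLATION
Node 40 violates its bound: not (13 < 40 < 15).
Result: Not a valid BST


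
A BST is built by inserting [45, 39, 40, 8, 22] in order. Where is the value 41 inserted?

Starting tree (level order): [45, 39, None, 8, 40, None, 22]
Insertion path: 45 -> 39 -> 40
Result: insert 41 as right child of 40
Final tree (level order): [45, 39, None, 8, 40, None, 22, None, 41]


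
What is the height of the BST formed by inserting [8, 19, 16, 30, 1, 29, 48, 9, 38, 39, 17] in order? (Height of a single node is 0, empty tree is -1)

Insertion order: [8, 19, 16, 30, 1, 29, 48, 9, 38, 39, 17]
Tree (level-order array): [8, 1, 19, None, None, 16, 30, 9, 17, 29, 48, None, None, None, None, None, None, 38, None, None, 39]
Compute height bottom-up (empty subtree = -1):
  height(1) = 1 + max(-1, -1) = 0
  height(9) = 1 + max(-1, -1) = 0
  height(17) = 1 + max(-1, -1) = 0
  height(16) = 1 + max(0, 0) = 1
  height(29) = 1 + max(-1, -1) = 0
  height(39) = 1 + max(-1, -1) = 0
  height(38) = 1 + max(-1, 0) = 1
  height(48) = 1 + max(1, -1) = 2
  height(30) = 1 + max(0, 2) = 3
  height(19) = 1 + max(1, 3) = 4
  height(8) = 1 + max(0, 4) = 5
Height = 5


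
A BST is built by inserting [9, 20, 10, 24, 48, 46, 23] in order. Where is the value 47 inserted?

Starting tree (level order): [9, None, 20, 10, 24, None, None, 23, 48, None, None, 46]
Insertion path: 9 -> 20 -> 24 -> 48 -> 46
Result: insert 47 as right child of 46
Final tree (level order): [9, None, 20, 10, 24, None, None, 23, 48, None, None, 46, None, None, 47]


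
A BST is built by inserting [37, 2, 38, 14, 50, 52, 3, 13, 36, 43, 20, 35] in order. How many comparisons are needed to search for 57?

Search path for 57: 37 -> 38 -> 50 -> 52
Found: False
Comparisons: 4


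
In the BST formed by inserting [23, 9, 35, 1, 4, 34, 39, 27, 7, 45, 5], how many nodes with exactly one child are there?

Tree built from: [23, 9, 35, 1, 4, 34, 39, 27, 7, 45, 5]
Tree (level-order array): [23, 9, 35, 1, None, 34, 39, None, 4, 27, None, None, 45, None, 7, None, None, None, None, 5]
Rule: These are nodes with exactly 1 non-null child.
Per-node child counts:
  node 23: 2 child(ren)
  node 9: 1 child(ren)
  node 1: 1 child(ren)
  node 4: 1 child(ren)
  node 7: 1 child(ren)
  node 5: 0 child(ren)
  node 35: 2 child(ren)
  node 34: 1 child(ren)
  node 27: 0 child(ren)
  node 39: 1 child(ren)
  node 45: 0 child(ren)
Matching nodes: [9, 1, 4, 7, 34, 39]
Count of nodes with exactly one child: 6


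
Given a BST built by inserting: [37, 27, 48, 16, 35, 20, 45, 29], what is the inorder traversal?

Tree insertion order: [37, 27, 48, 16, 35, 20, 45, 29]
Tree (level-order array): [37, 27, 48, 16, 35, 45, None, None, 20, 29]
Inorder traversal: [16, 20, 27, 29, 35, 37, 45, 48]


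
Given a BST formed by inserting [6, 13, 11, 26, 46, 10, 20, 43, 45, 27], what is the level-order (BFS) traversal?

Tree insertion order: [6, 13, 11, 26, 46, 10, 20, 43, 45, 27]
Tree (level-order array): [6, None, 13, 11, 26, 10, None, 20, 46, None, None, None, None, 43, None, 27, 45]
BFS from the root, enqueuing left then right child of each popped node:
  queue [6] -> pop 6, enqueue [13], visited so far: [6]
  queue [13] -> pop 13, enqueue [11, 26], visited so far: [6, 13]
  queue [11, 26] -> pop 11, enqueue [10], visited so far: [6, 13, 11]
  queue [26, 10] -> pop 26, enqueue [20, 46], visited so far: [6, 13, 11, 26]
  queue [10, 20, 46] -> pop 10, enqueue [none], visited so far: [6, 13, 11, 26, 10]
  queue [20, 46] -> pop 20, enqueue [none], visited so far: [6, 13, 11, 26, 10, 20]
  queue [46] -> pop 46, enqueue [43], visited so far: [6, 13, 11, 26, 10, 20, 46]
  queue [43] -> pop 43, enqueue [27, 45], visited so far: [6, 13, 11, 26, 10, 20, 46, 43]
  queue [27, 45] -> pop 27, enqueue [none], visited so far: [6, 13, 11, 26, 10, 20, 46, 43, 27]
  queue [45] -> pop 45, enqueue [none], visited so far: [6, 13, 11, 26, 10, 20, 46, 43, 27, 45]
Result: [6, 13, 11, 26, 10, 20, 46, 43, 27, 45]


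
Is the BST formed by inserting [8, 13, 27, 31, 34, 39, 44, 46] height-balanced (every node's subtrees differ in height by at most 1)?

Tree (level-order array): [8, None, 13, None, 27, None, 31, None, 34, None, 39, None, 44, None, 46]
Definition: a tree is height-balanced if, at every node, |h(left) - h(right)| <= 1 (empty subtree has height -1).
Bottom-up per-node check:
  node 46: h_left=-1, h_right=-1, diff=0 [OK], height=0
  node 44: h_left=-1, h_right=0, diff=1 [OK], height=1
  node 39: h_left=-1, h_right=1, diff=2 [FAIL (|-1-1|=2 > 1)], height=2
  node 34: h_left=-1, h_right=2, diff=3 [FAIL (|-1-2|=3 > 1)], height=3
  node 31: h_left=-1, h_right=3, diff=4 [FAIL (|-1-3|=4 > 1)], height=4
  node 27: h_left=-1, h_right=4, diff=5 [FAIL (|-1-4|=5 > 1)], height=5
  node 13: h_left=-1, h_right=5, diff=6 [FAIL (|-1-5|=6 > 1)], height=6
  node 8: h_left=-1, h_right=6, diff=7 [FAIL (|-1-6|=7 > 1)], height=7
Node 39 violates the condition: |-1 - 1| = 2 > 1.
Result: Not balanced


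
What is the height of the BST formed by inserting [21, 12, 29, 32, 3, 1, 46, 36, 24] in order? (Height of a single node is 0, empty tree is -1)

Insertion order: [21, 12, 29, 32, 3, 1, 46, 36, 24]
Tree (level-order array): [21, 12, 29, 3, None, 24, 32, 1, None, None, None, None, 46, None, None, 36]
Compute height bottom-up (empty subtree = -1):
  height(1) = 1 + max(-1, -1) = 0
  height(3) = 1 + max(0, -1) = 1
  height(12) = 1 + max(1, -1) = 2
  height(24) = 1 + max(-1, -1) = 0
  height(36) = 1 + max(-1, -1) = 0
  height(46) = 1 + max(0, -1) = 1
  height(32) = 1 + max(-1, 1) = 2
  height(29) = 1 + max(0, 2) = 3
  height(21) = 1 + max(2, 3) = 4
Height = 4


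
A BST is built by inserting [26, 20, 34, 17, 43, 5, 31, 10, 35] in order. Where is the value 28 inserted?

Starting tree (level order): [26, 20, 34, 17, None, 31, 43, 5, None, None, None, 35, None, None, 10]
Insertion path: 26 -> 34 -> 31
Result: insert 28 as left child of 31
Final tree (level order): [26, 20, 34, 17, None, 31, 43, 5, None, 28, None, 35, None, None, 10]


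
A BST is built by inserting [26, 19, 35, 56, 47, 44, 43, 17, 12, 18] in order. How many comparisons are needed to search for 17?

Search path for 17: 26 -> 19 -> 17
Found: True
Comparisons: 3


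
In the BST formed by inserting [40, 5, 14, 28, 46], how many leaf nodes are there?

Tree built from: [40, 5, 14, 28, 46]
Tree (level-order array): [40, 5, 46, None, 14, None, None, None, 28]
Rule: A leaf has 0 children.
Per-node child counts:
  node 40: 2 child(ren)
  node 5: 1 child(ren)
  node 14: 1 child(ren)
  node 28: 0 child(ren)
  node 46: 0 child(ren)
Matching nodes: [28, 46]
Count of leaf nodes: 2


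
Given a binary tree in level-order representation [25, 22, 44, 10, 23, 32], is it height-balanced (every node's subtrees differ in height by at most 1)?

Tree (level-order array): [25, 22, 44, 10, 23, 32]
Definition: a tree is height-balanced if, at every node, |h(left) - h(right)| <= 1 (empty subtree has height -1).
Bottom-up per-node check:
  node 10: h_left=-1, h_right=-1, diff=0 [OK], height=0
  node 23: h_left=-1, h_right=-1, diff=0 [OK], height=0
  node 22: h_left=0, h_right=0, diff=0 [OK], height=1
  node 32: h_left=-1, h_right=-1, diff=0 [OK], height=0
  node 44: h_left=0, h_right=-1, diff=1 [OK], height=1
  node 25: h_left=1, h_right=1, diff=0 [OK], height=2
All nodes satisfy the balance condition.
Result: Balanced


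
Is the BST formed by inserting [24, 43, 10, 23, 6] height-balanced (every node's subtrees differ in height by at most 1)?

Tree (level-order array): [24, 10, 43, 6, 23]
Definition: a tree is height-balanced if, at every node, |h(left) - h(right)| <= 1 (empty subtree has height -1).
Bottom-up per-node check:
  node 6: h_left=-1, h_right=-1, diff=0 [OK], height=0
  node 23: h_left=-1, h_right=-1, diff=0 [OK], height=0
  node 10: h_left=0, h_right=0, diff=0 [OK], height=1
  node 43: h_left=-1, h_right=-1, diff=0 [OK], height=0
  node 24: h_left=1, h_right=0, diff=1 [OK], height=2
All nodes satisfy the balance condition.
Result: Balanced


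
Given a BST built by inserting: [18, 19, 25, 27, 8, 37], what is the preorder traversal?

Tree insertion order: [18, 19, 25, 27, 8, 37]
Tree (level-order array): [18, 8, 19, None, None, None, 25, None, 27, None, 37]
Preorder traversal: [18, 8, 19, 25, 27, 37]


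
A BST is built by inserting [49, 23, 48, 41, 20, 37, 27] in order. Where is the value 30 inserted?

Starting tree (level order): [49, 23, None, 20, 48, None, None, 41, None, 37, None, 27]
Insertion path: 49 -> 23 -> 48 -> 41 -> 37 -> 27
Result: insert 30 as right child of 27
Final tree (level order): [49, 23, None, 20, 48, None, None, 41, None, 37, None, 27, None, None, 30]


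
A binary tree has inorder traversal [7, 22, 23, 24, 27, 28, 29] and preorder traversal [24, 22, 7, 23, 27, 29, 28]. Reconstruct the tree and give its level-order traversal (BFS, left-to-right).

Inorder:  [7, 22, 23, 24, 27, 28, 29]
Preorder: [24, 22, 7, 23, 27, 29, 28]
Algorithm: preorder visits root first, so consume preorder in order;
for each root, split the current inorder slice at that value into
left-subtree inorder and right-subtree inorder, then recurse.
Recursive splits:
  root=24; inorder splits into left=[7, 22, 23], right=[27, 28, 29]
  root=22; inorder splits into left=[7], right=[23]
  root=7; inorder splits into left=[], right=[]
  root=23; inorder splits into left=[], right=[]
  root=27; inorder splits into left=[], right=[28, 29]
  root=29; inorder splits into left=[28], right=[]
  root=28; inorder splits into left=[], right=[]
Reconstructed level-order: [24, 22, 27, 7, 23, 29, 28]


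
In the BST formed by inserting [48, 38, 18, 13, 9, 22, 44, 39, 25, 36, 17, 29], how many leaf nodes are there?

Tree built from: [48, 38, 18, 13, 9, 22, 44, 39, 25, 36, 17, 29]
Tree (level-order array): [48, 38, None, 18, 44, 13, 22, 39, None, 9, 17, None, 25, None, None, None, None, None, None, None, 36, 29]
Rule: A leaf has 0 children.
Per-node child counts:
  node 48: 1 child(ren)
  node 38: 2 child(ren)
  node 18: 2 child(ren)
  node 13: 2 child(ren)
  node 9: 0 child(ren)
  node 17: 0 child(ren)
  node 22: 1 child(ren)
  node 25: 1 child(ren)
  node 36: 1 child(ren)
  node 29: 0 child(ren)
  node 44: 1 child(ren)
  node 39: 0 child(ren)
Matching nodes: [9, 17, 29, 39]
Count of leaf nodes: 4


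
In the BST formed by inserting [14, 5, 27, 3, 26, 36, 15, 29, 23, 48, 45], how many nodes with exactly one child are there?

Tree built from: [14, 5, 27, 3, 26, 36, 15, 29, 23, 48, 45]
Tree (level-order array): [14, 5, 27, 3, None, 26, 36, None, None, 15, None, 29, 48, None, 23, None, None, 45]
Rule: These are nodes with exactly 1 non-null child.
Per-node child counts:
  node 14: 2 child(ren)
  node 5: 1 child(ren)
  node 3: 0 child(ren)
  node 27: 2 child(ren)
  node 26: 1 child(ren)
  node 15: 1 child(ren)
  node 23: 0 child(ren)
  node 36: 2 child(ren)
  node 29: 0 child(ren)
  node 48: 1 child(ren)
  node 45: 0 child(ren)
Matching nodes: [5, 26, 15, 48]
Count of nodes with exactly one child: 4


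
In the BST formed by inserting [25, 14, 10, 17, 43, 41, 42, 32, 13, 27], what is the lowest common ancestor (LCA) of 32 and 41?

Tree insertion order: [25, 14, 10, 17, 43, 41, 42, 32, 13, 27]
Tree (level-order array): [25, 14, 43, 10, 17, 41, None, None, 13, None, None, 32, 42, None, None, 27]
In a BST, the LCA of p=32, q=41 is the first node v on the
root-to-leaf path with p <= v <= q (go left if both < v, right if both > v).
Walk from root:
  at 25: both 32 and 41 > 25, go right
  at 43: both 32 and 41 < 43, go left
  at 41: 32 <= 41 <= 41, this is the LCA
LCA = 41


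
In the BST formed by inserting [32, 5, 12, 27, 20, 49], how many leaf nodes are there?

Tree built from: [32, 5, 12, 27, 20, 49]
Tree (level-order array): [32, 5, 49, None, 12, None, None, None, 27, 20]
Rule: A leaf has 0 children.
Per-node child counts:
  node 32: 2 child(ren)
  node 5: 1 child(ren)
  node 12: 1 child(ren)
  node 27: 1 child(ren)
  node 20: 0 child(ren)
  node 49: 0 child(ren)
Matching nodes: [20, 49]
Count of leaf nodes: 2


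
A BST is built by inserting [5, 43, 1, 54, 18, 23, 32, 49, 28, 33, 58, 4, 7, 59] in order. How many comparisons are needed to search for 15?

Search path for 15: 5 -> 43 -> 18 -> 7
Found: False
Comparisons: 4


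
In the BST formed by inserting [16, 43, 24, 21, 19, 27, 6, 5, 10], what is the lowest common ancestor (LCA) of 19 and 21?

Tree insertion order: [16, 43, 24, 21, 19, 27, 6, 5, 10]
Tree (level-order array): [16, 6, 43, 5, 10, 24, None, None, None, None, None, 21, 27, 19]
In a BST, the LCA of p=19, q=21 is the first node v on the
root-to-leaf path with p <= v <= q (go left if both < v, right if both > v).
Walk from root:
  at 16: both 19 and 21 > 16, go right
  at 43: both 19 and 21 < 43, go left
  at 24: both 19 and 21 < 24, go left
  at 21: 19 <= 21 <= 21, this is the LCA
LCA = 21


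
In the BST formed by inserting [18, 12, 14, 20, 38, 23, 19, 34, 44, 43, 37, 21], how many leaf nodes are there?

Tree built from: [18, 12, 14, 20, 38, 23, 19, 34, 44, 43, 37, 21]
Tree (level-order array): [18, 12, 20, None, 14, 19, 38, None, None, None, None, 23, 44, 21, 34, 43, None, None, None, None, 37]
Rule: A leaf has 0 children.
Per-node child counts:
  node 18: 2 child(ren)
  node 12: 1 child(ren)
  node 14: 0 child(ren)
  node 20: 2 child(ren)
  node 19: 0 child(ren)
  node 38: 2 child(ren)
  node 23: 2 child(ren)
  node 21: 0 child(ren)
  node 34: 1 child(ren)
  node 37: 0 child(ren)
  node 44: 1 child(ren)
  node 43: 0 child(ren)
Matching nodes: [14, 19, 21, 37, 43]
Count of leaf nodes: 5


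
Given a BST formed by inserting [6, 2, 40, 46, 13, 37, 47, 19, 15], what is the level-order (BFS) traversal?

Tree insertion order: [6, 2, 40, 46, 13, 37, 47, 19, 15]
Tree (level-order array): [6, 2, 40, None, None, 13, 46, None, 37, None, 47, 19, None, None, None, 15]
BFS from the root, enqueuing left then right child of each popped node:
  queue [6] -> pop 6, enqueue [2, 40], visited so far: [6]
  queue [2, 40] -> pop 2, enqueue [none], visited so far: [6, 2]
  queue [40] -> pop 40, enqueue [13, 46], visited so far: [6, 2, 40]
  queue [13, 46] -> pop 13, enqueue [37], visited so far: [6, 2, 40, 13]
  queue [46, 37] -> pop 46, enqueue [47], visited so far: [6, 2, 40, 13, 46]
  queue [37, 47] -> pop 37, enqueue [19], visited so far: [6, 2, 40, 13, 46, 37]
  queue [47, 19] -> pop 47, enqueue [none], visited so far: [6, 2, 40, 13, 46, 37, 47]
  queue [19] -> pop 19, enqueue [15], visited so far: [6, 2, 40, 13, 46, 37, 47, 19]
  queue [15] -> pop 15, enqueue [none], visited so far: [6, 2, 40, 13, 46, 37, 47, 19, 15]
Result: [6, 2, 40, 13, 46, 37, 47, 19, 15]


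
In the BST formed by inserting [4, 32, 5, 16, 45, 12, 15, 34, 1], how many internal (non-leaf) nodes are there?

Tree built from: [4, 32, 5, 16, 45, 12, 15, 34, 1]
Tree (level-order array): [4, 1, 32, None, None, 5, 45, None, 16, 34, None, 12, None, None, None, None, 15]
Rule: An internal node has at least one child.
Per-node child counts:
  node 4: 2 child(ren)
  node 1: 0 child(ren)
  node 32: 2 child(ren)
  node 5: 1 child(ren)
  node 16: 1 child(ren)
  node 12: 1 child(ren)
  node 15: 0 child(ren)
  node 45: 1 child(ren)
  node 34: 0 child(ren)
Matching nodes: [4, 32, 5, 16, 12, 45]
Count of internal (non-leaf) nodes: 6


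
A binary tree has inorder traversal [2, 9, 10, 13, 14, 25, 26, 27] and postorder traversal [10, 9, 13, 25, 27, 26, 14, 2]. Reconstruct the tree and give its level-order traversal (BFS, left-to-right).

Inorder:   [2, 9, 10, 13, 14, 25, 26, 27]
Postorder: [10, 9, 13, 25, 27, 26, 14, 2]
Algorithm: postorder visits root last, so walk postorder right-to-left;
each value is the root of the current inorder slice — split it at that
value, recurse on the right subtree first, then the left.
Recursive splits:
  root=2; inorder splits into left=[], right=[9, 10, 13, 14, 25, 26, 27]
  root=14; inorder splits into left=[9, 10, 13], right=[25, 26, 27]
  root=26; inorder splits into left=[25], right=[27]
  root=27; inorder splits into left=[], right=[]
  root=25; inorder splits into left=[], right=[]
  root=13; inorder splits into left=[9, 10], right=[]
  root=9; inorder splits into left=[], right=[10]
  root=10; inorder splits into left=[], right=[]
Reconstructed level-order: [2, 14, 13, 26, 9, 25, 27, 10]


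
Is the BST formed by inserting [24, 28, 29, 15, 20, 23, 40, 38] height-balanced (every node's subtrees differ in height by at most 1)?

Tree (level-order array): [24, 15, 28, None, 20, None, 29, None, 23, None, 40, None, None, 38]
Definition: a tree is height-balanced if, at every node, |h(left) - h(right)| <= 1 (empty subtree has height -1).
Bottom-up per-node check:
  node 23: h_left=-1, h_right=-1, diff=0 [OK], height=0
  node 20: h_left=-1, h_right=0, diff=1 [OK], height=1
  node 15: h_left=-1, h_right=1, diff=2 [FAIL (|-1-1|=2 > 1)], height=2
  node 38: h_left=-1, h_right=-1, diff=0 [OK], height=0
  node 40: h_left=0, h_right=-1, diff=1 [OK], height=1
  node 29: h_left=-1, h_right=1, diff=2 [FAIL (|-1-1|=2 > 1)], height=2
  node 28: h_left=-1, h_right=2, diff=3 [FAIL (|-1-2|=3 > 1)], height=3
  node 24: h_left=2, h_right=3, diff=1 [OK], height=4
Node 15 violates the condition: |-1 - 1| = 2 > 1.
Result: Not balanced


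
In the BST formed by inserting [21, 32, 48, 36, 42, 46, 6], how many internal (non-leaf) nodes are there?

Tree built from: [21, 32, 48, 36, 42, 46, 6]
Tree (level-order array): [21, 6, 32, None, None, None, 48, 36, None, None, 42, None, 46]
Rule: An internal node has at least one child.
Per-node child counts:
  node 21: 2 child(ren)
  node 6: 0 child(ren)
  node 32: 1 child(ren)
  node 48: 1 child(ren)
  node 36: 1 child(ren)
  node 42: 1 child(ren)
  node 46: 0 child(ren)
Matching nodes: [21, 32, 48, 36, 42]
Count of internal (non-leaf) nodes: 5


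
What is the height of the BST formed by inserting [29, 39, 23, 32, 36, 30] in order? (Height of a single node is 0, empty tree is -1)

Insertion order: [29, 39, 23, 32, 36, 30]
Tree (level-order array): [29, 23, 39, None, None, 32, None, 30, 36]
Compute height bottom-up (empty subtree = -1):
  height(23) = 1 + max(-1, -1) = 0
  height(30) = 1 + max(-1, -1) = 0
  height(36) = 1 + max(-1, -1) = 0
  height(32) = 1 + max(0, 0) = 1
  height(39) = 1 + max(1, -1) = 2
  height(29) = 1 + max(0, 2) = 3
Height = 3


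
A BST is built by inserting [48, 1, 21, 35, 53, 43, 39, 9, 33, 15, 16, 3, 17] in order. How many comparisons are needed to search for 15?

Search path for 15: 48 -> 1 -> 21 -> 9 -> 15
Found: True
Comparisons: 5


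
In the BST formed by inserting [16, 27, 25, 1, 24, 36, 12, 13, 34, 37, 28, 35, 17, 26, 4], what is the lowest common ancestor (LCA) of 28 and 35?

Tree insertion order: [16, 27, 25, 1, 24, 36, 12, 13, 34, 37, 28, 35, 17, 26, 4]
Tree (level-order array): [16, 1, 27, None, 12, 25, 36, 4, 13, 24, 26, 34, 37, None, None, None, None, 17, None, None, None, 28, 35]
In a BST, the LCA of p=28, q=35 is the first node v on the
root-to-leaf path with p <= v <= q (go left if both < v, right if both > v).
Walk from root:
  at 16: both 28 and 35 > 16, go right
  at 27: both 28 and 35 > 27, go right
  at 36: both 28 and 35 < 36, go left
  at 34: 28 <= 34 <= 35, this is the LCA
LCA = 34


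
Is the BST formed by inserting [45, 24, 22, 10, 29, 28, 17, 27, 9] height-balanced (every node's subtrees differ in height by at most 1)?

Tree (level-order array): [45, 24, None, 22, 29, 10, None, 28, None, 9, 17, 27]
Definition: a tree is height-balanced if, at every node, |h(left) - h(right)| <= 1 (empty subtree has height -1).
Bottom-up per-node check:
  node 9: h_left=-1, h_right=-1, diff=0 [OK], height=0
  node 17: h_left=-1, h_right=-1, diff=0 [OK], height=0
  node 10: h_left=0, h_right=0, diff=0 [OK], height=1
  node 22: h_left=1, h_right=-1, diff=2 [FAIL (|1--1|=2 > 1)], height=2
  node 27: h_left=-1, h_right=-1, diff=0 [OK], height=0
  node 28: h_left=0, h_right=-1, diff=1 [OK], height=1
  node 29: h_left=1, h_right=-1, diff=2 [FAIL (|1--1|=2 > 1)], height=2
  node 24: h_left=2, h_right=2, diff=0 [OK], height=3
  node 45: h_left=3, h_right=-1, diff=4 [FAIL (|3--1|=4 > 1)], height=4
Node 22 violates the condition: |1 - -1| = 2 > 1.
Result: Not balanced


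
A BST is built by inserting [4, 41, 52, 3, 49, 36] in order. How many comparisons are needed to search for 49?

Search path for 49: 4 -> 41 -> 52 -> 49
Found: True
Comparisons: 4


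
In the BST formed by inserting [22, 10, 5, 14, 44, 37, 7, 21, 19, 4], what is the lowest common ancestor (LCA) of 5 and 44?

Tree insertion order: [22, 10, 5, 14, 44, 37, 7, 21, 19, 4]
Tree (level-order array): [22, 10, 44, 5, 14, 37, None, 4, 7, None, 21, None, None, None, None, None, None, 19]
In a BST, the LCA of p=5, q=44 is the first node v on the
root-to-leaf path with p <= v <= q (go left if both < v, right if both > v).
Walk from root:
  at 22: 5 <= 22 <= 44, this is the LCA
LCA = 22


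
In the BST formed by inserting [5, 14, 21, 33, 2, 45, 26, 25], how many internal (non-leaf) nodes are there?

Tree built from: [5, 14, 21, 33, 2, 45, 26, 25]
Tree (level-order array): [5, 2, 14, None, None, None, 21, None, 33, 26, 45, 25]
Rule: An internal node has at least one child.
Per-node child counts:
  node 5: 2 child(ren)
  node 2: 0 child(ren)
  node 14: 1 child(ren)
  node 21: 1 child(ren)
  node 33: 2 child(ren)
  node 26: 1 child(ren)
  node 25: 0 child(ren)
  node 45: 0 child(ren)
Matching nodes: [5, 14, 21, 33, 26]
Count of internal (non-leaf) nodes: 5


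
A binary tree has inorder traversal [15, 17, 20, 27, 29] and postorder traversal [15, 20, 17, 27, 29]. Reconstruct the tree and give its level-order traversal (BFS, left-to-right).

Inorder:   [15, 17, 20, 27, 29]
Postorder: [15, 20, 17, 27, 29]
Algorithm: postorder visits root last, so walk postorder right-to-left;
each value is the root of the current inorder slice — split it at that
value, recurse on the right subtree first, then the left.
Recursive splits:
  root=29; inorder splits into left=[15, 17, 20, 27], right=[]
  root=27; inorder splits into left=[15, 17, 20], right=[]
  root=17; inorder splits into left=[15], right=[20]
  root=20; inorder splits into left=[], right=[]
  root=15; inorder splits into left=[], right=[]
Reconstructed level-order: [29, 27, 17, 15, 20]


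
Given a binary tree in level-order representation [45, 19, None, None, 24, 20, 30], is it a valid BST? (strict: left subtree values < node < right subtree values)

Level-order array: [45, 19, None, None, 24, 20, 30]
Validate using subtree bounds (lo, hi): at each node, require lo < value < hi,
then recurse left with hi=value and right with lo=value.
Preorder trace (stopping at first violation):
  at node 45 with bounds (-inf, +inf): OK
  at node 19 with bounds (-inf, 45): OK
  at node 24 with bounds (19, 45): OK
  at node 20 with bounds (19, 24): OK
  at node 30 with bounds (24, 45): OK
No violation found at any node.
Result: Valid BST


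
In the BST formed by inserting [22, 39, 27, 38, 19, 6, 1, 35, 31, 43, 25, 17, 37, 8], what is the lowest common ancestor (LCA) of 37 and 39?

Tree insertion order: [22, 39, 27, 38, 19, 6, 1, 35, 31, 43, 25, 17, 37, 8]
Tree (level-order array): [22, 19, 39, 6, None, 27, 43, 1, 17, 25, 38, None, None, None, None, 8, None, None, None, 35, None, None, None, 31, 37]
In a BST, the LCA of p=37, q=39 is the first node v on the
root-to-leaf path with p <= v <= q (go left if both < v, right if both > v).
Walk from root:
  at 22: both 37 and 39 > 22, go right
  at 39: 37 <= 39 <= 39, this is the LCA
LCA = 39


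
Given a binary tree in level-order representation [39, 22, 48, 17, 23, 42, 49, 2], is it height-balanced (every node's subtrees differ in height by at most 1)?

Tree (level-order array): [39, 22, 48, 17, 23, 42, 49, 2]
Definition: a tree is height-balanced if, at every node, |h(left) - h(right)| <= 1 (empty subtree has height -1).
Bottom-up per-node check:
  node 2: h_left=-1, h_right=-1, diff=0 [OK], height=0
  node 17: h_left=0, h_right=-1, diff=1 [OK], height=1
  node 23: h_left=-1, h_right=-1, diff=0 [OK], height=0
  node 22: h_left=1, h_right=0, diff=1 [OK], height=2
  node 42: h_left=-1, h_right=-1, diff=0 [OK], height=0
  node 49: h_left=-1, h_right=-1, diff=0 [OK], height=0
  node 48: h_left=0, h_right=0, diff=0 [OK], height=1
  node 39: h_left=2, h_right=1, diff=1 [OK], height=3
All nodes satisfy the balance condition.
Result: Balanced


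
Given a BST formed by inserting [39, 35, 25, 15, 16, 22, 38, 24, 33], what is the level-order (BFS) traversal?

Tree insertion order: [39, 35, 25, 15, 16, 22, 38, 24, 33]
Tree (level-order array): [39, 35, None, 25, 38, 15, 33, None, None, None, 16, None, None, None, 22, None, 24]
BFS from the root, enqueuing left then right child of each popped node:
  queue [39] -> pop 39, enqueue [35], visited so far: [39]
  queue [35] -> pop 35, enqueue [25, 38], visited so far: [39, 35]
  queue [25, 38] -> pop 25, enqueue [15, 33], visited so far: [39, 35, 25]
  queue [38, 15, 33] -> pop 38, enqueue [none], visited so far: [39, 35, 25, 38]
  queue [15, 33] -> pop 15, enqueue [16], visited so far: [39, 35, 25, 38, 15]
  queue [33, 16] -> pop 33, enqueue [none], visited so far: [39, 35, 25, 38, 15, 33]
  queue [16] -> pop 16, enqueue [22], visited so far: [39, 35, 25, 38, 15, 33, 16]
  queue [22] -> pop 22, enqueue [24], visited so far: [39, 35, 25, 38, 15, 33, 16, 22]
  queue [24] -> pop 24, enqueue [none], visited so far: [39, 35, 25, 38, 15, 33, 16, 22, 24]
Result: [39, 35, 25, 38, 15, 33, 16, 22, 24]


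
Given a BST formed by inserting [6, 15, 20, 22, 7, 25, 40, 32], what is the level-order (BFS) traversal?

Tree insertion order: [6, 15, 20, 22, 7, 25, 40, 32]
Tree (level-order array): [6, None, 15, 7, 20, None, None, None, 22, None, 25, None, 40, 32]
BFS from the root, enqueuing left then right child of each popped node:
  queue [6] -> pop 6, enqueue [15], visited so far: [6]
  queue [15] -> pop 15, enqueue [7, 20], visited so far: [6, 15]
  queue [7, 20] -> pop 7, enqueue [none], visited so far: [6, 15, 7]
  queue [20] -> pop 20, enqueue [22], visited so far: [6, 15, 7, 20]
  queue [22] -> pop 22, enqueue [25], visited so far: [6, 15, 7, 20, 22]
  queue [25] -> pop 25, enqueue [40], visited so far: [6, 15, 7, 20, 22, 25]
  queue [40] -> pop 40, enqueue [32], visited so far: [6, 15, 7, 20, 22, 25, 40]
  queue [32] -> pop 32, enqueue [none], visited so far: [6, 15, 7, 20, 22, 25, 40, 32]
Result: [6, 15, 7, 20, 22, 25, 40, 32]


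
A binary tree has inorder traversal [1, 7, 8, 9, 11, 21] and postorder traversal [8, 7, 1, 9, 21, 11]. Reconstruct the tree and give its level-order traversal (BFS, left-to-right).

Inorder:   [1, 7, 8, 9, 11, 21]
Postorder: [8, 7, 1, 9, 21, 11]
Algorithm: postorder visits root last, so walk postorder right-to-left;
each value is the root of the current inorder slice — split it at that
value, recurse on the right subtree first, then the left.
Recursive splits:
  root=11; inorder splits into left=[1, 7, 8, 9], right=[21]
  root=21; inorder splits into left=[], right=[]
  root=9; inorder splits into left=[1, 7, 8], right=[]
  root=1; inorder splits into left=[], right=[7, 8]
  root=7; inorder splits into left=[], right=[8]
  root=8; inorder splits into left=[], right=[]
Reconstructed level-order: [11, 9, 21, 1, 7, 8]


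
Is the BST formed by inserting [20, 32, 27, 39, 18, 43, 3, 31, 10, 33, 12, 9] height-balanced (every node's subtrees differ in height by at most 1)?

Tree (level-order array): [20, 18, 32, 3, None, 27, 39, None, 10, None, 31, 33, 43, 9, 12]
Definition: a tree is height-balanced if, at every node, |h(left) - h(right)| <= 1 (empty subtree has height -1).
Bottom-up per-node check:
  node 9: h_left=-1, h_right=-1, diff=0 [OK], height=0
  node 12: h_left=-1, h_right=-1, diff=0 [OK], height=0
  node 10: h_left=0, h_right=0, diff=0 [OK], height=1
  node 3: h_left=-1, h_right=1, diff=2 [FAIL (|-1-1|=2 > 1)], height=2
  node 18: h_left=2, h_right=-1, diff=3 [FAIL (|2--1|=3 > 1)], height=3
  node 31: h_left=-1, h_right=-1, diff=0 [OK], height=0
  node 27: h_left=-1, h_right=0, diff=1 [OK], height=1
  node 33: h_left=-1, h_right=-1, diff=0 [OK], height=0
  node 43: h_left=-1, h_right=-1, diff=0 [OK], height=0
  node 39: h_left=0, h_right=0, diff=0 [OK], height=1
  node 32: h_left=1, h_right=1, diff=0 [OK], height=2
  node 20: h_left=3, h_right=2, diff=1 [OK], height=4
Node 3 violates the condition: |-1 - 1| = 2 > 1.
Result: Not balanced


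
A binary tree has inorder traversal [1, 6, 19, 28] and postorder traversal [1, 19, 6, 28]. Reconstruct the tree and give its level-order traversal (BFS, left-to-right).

Inorder:   [1, 6, 19, 28]
Postorder: [1, 19, 6, 28]
Algorithm: postorder visits root last, so walk postorder right-to-left;
each value is the root of the current inorder slice — split it at that
value, recurse on the right subtree first, then the left.
Recursive splits:
  root=28; inorder splits into left=[1, 6, 19], right=[]
  root=6; inorder splits into left=[1], right=[19]
  root=19; inorder splits into left=[], right=[]
  root=1; inorder splits into left=[], right=[]
Reconstructed level-order: [28, 6, 1, 19]


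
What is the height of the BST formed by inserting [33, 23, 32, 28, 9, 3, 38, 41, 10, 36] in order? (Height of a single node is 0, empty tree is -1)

Insertion order: [33, 23, 32, 28, 9, 3, 38, 41, 10, 36]
Tree (level-order array): [33, 23, 38, 9, 32, 36, 41, 3, 10, 28]
Compute height bottom-up (empty subtree = -1):
  height(3) = 1 + max(-1, -1) = 0
  height(10) = 1 + max(-1, -1) = 0
  height(9) = 1 + max(0, 0) = 1
  height(28) = 1 + max(-1, -1) = 0
  height(32) = 1 + max(0, -1) = 1
  height(23) = 1 + max(1, 1) = 2
  height(36) = 1 + max(-1, -1) = 0
  height(41) = 1 + max(-1, -1) = 0
  height(38) = 1 + max(0, 0) = 1
  height(33) = 1 + max(2, 1) = 3
Height = 3


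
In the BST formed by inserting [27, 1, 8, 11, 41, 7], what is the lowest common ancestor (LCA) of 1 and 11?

Tree insertion order: [27, 1, 8, 11, 41, 7]
Tree (level-order array): [27, 1, 41, None, 8, None, None, 7, 11]
In a BST, the LCA of p=1, q=11 is the first node v on the
root-to-leaf path with p <= v <= q (go left if both < v, right if both > v).
Walk from root:
  at 27: both 1 and 11 < 27, go left
  at 1: 1 <= 1 <= 11, this is the LCA
LCA = 1


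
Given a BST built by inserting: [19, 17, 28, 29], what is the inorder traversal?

Tree insertion order: [19, 17, 28, 29]
Tree (level-order array): [19, 17, 28, None, None, None, 29]
Inorder traversal: [17, 19, 28, 29]
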